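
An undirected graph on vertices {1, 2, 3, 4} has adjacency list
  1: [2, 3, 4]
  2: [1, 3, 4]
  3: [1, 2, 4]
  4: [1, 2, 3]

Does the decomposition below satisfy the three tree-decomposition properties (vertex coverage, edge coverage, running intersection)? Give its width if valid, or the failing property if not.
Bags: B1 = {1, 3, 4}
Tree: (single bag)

No — vertex 2 appears in no bag.

A tree decomposition must satisfy three properties: every vertex lies in some bag; for every edge, both endpoints lie together in some bag; and for every vertex, the bags containing it form a connected subtree. Here vertex 2 appears in no bag, so the decomposition is invalid.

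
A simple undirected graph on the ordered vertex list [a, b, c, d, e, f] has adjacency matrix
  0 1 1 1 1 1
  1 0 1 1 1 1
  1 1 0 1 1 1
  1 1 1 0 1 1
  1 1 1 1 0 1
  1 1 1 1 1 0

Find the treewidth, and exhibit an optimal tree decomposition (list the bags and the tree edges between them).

Treewidth 5.
Bags: B1 = {a, b, c, d, e, f}
Tree: (single bag)

With just one bag of size 6, the width is 6 − 1 = 5, so tw(G) ≤ 5. On the other hand G contains the 6-clique {a, b, c, d, e, f}. A clique must lie in a single bag of any decomposition, so no decomposition can have width below 5. Combining the bounds, tw(G) = 5.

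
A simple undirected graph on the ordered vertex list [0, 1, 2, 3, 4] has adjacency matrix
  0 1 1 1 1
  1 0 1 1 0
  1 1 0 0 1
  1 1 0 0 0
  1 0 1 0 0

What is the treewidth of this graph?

A width-2 tree decomposition is:
Bags: B1 = {0, 1, 2}  B2 = {0, 2, 4}  B3 = {0, 1, 3}
Tree: B1–B2, B1–B3
The largest bag has 3 vertices, giving width 2; this decomposition certifies tw(G) ≤ 2. For the lower bound, the 3 vertices {0, 1, 2} are pairwise adjacent, and any tree decomposition puts a clique entirely inside one bag — forcing width ≥ 2. The upper and lower bounds meet at 2, so that is the treewidth.

2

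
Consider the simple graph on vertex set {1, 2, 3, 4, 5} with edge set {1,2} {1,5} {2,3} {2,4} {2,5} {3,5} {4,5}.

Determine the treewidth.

2

A width-2 tree decomposition is:
Bags: B1 = {2, 4, 5}  B2 = {2, 3, 5}  B3 = {1, 2, 5}
Tree: B1–B2, B1–B3
Each bag holds 3 vertices, so the decomposition has width 2, which upper-bounds the treewidth. For the lower bound, the 3 vertices {1, 2, 5} are pairwise adjacent, and any tree decomposition puts a clique entirely inside one bag — forcing width ≥ 2. Hence tw(G) = 2 exactly.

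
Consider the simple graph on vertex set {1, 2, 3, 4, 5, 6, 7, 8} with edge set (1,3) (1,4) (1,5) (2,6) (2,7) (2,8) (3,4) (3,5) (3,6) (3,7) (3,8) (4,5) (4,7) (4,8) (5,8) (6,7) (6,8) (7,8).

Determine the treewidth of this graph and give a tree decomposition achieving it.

Each bag holds 4 vertices, so the decomposition has width 3, which upper-bounds the treewidth. For the lower bound, the 4 vertices {2, 6, 7, 8} are pairwise adjacent, and any tree decomposition puts a clique entirely inside one bag — forcing width ≥ 3. Hence tw(G) = 3 exactly.

Treewidth 3.
One optimal decomposition is:
Bags: B1 = {3, 4, 7, 8}  B2 = {3, 4, 5, 8}  B3 = {3, 6, 7, 8}  B4 = {2, 6, 7, 8}  B5 = {1, 3, 4, 5}
Tree: B1–B2, B1–B3, B3–B4, B2–B5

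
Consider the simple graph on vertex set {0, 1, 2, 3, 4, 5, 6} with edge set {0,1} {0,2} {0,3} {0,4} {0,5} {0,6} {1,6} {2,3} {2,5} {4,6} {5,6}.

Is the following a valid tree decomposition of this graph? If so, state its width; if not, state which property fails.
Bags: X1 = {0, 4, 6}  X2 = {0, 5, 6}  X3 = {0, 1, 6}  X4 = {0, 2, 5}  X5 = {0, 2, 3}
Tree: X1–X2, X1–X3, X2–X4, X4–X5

Every vertex of G appears in some bag (union = {0, 1, 2, 3, 4, 5, 6}); every edge is covered by a bag; and for each vertex v the set of bags containing v is connected in the bag tree. The decomposition is therefore valid. The largest bag has 3 vertices, so the width is 2.

Yes; width 2.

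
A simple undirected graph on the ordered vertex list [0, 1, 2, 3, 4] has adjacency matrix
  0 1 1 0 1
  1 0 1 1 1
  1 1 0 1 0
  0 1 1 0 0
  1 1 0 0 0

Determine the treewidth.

A width-2 tree decomposition is:
Bags: B1 = {1, 2, 3}  B2 = {0, 1, 2}  B3 = {0, 1, 4}
Tree: B1–B2, B2–B3
Each bag holds 3 vertices, so the decomposition has width 2, which upper-bounds the treewidth. Conversely, {0, 1, 2} is a clique of size 3, and the vertices of any clique must share a bag in every tree decomposition; so some bag has ≥ 3 vertices and tw(G) ≥ 2. Combining the bounds, tw(G) = 2.

2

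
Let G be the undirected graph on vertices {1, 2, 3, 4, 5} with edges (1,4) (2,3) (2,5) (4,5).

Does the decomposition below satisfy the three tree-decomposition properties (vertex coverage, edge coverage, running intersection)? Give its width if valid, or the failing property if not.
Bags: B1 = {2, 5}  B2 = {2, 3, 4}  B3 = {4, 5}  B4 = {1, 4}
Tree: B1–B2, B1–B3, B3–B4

A tree decomposition must satisfy three properties: every vertex lies in some bag; for every edge, both endpoints lie together in some bag; and for every vertex, the bags containing it form a connected subtree. Here bags containing vertex 4 are not connected in the tree, so the decomposition is invalid.

No — bags containing vertex 4 are not connected in the tree.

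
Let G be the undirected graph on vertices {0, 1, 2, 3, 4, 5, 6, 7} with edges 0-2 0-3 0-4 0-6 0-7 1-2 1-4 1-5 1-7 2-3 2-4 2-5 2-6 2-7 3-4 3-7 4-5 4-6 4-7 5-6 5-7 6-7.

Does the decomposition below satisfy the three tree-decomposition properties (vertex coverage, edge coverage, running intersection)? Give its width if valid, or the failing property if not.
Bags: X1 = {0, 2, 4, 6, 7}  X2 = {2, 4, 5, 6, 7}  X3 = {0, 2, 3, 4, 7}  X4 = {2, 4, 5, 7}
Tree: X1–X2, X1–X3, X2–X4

No — vertex 1 appears in no bag.

A tree decomposition must satisfy three properties: every vertex lies in some bag; for every edge, both endpoints lie together in some bag; and for every vertex, the bags containing it form a connected subtree. Here vertex 1 appears in no bag, so the decomposition is invalid.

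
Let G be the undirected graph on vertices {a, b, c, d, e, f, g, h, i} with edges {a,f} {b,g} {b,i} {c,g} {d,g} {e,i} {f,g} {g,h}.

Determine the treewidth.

1

A width-1 tree decomposition is:
Bags: B1 = {b, g}  B2 = {g, h}  B3 = {f, g}  B4 = {c, g}  B5 = {b, i}  B6 = {e, i}  B7 = {a, f}  B8 = {d, g}
Tree: B1–B2, B1–B3, B1–B4, B1–B5, B5–B6, B3–B7, B3–B8
Each bag holds 2 vertices, so the decomposition has width 1, which upper-bounds the treewidth. G has an edge, so its treewidth is at least 1. The upper and lower bounds meet at 1, so that is the treewidth.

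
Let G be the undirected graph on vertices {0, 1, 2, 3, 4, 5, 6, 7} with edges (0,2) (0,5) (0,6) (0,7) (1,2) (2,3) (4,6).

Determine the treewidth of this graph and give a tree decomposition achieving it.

Treewidth 1.
Bags: B1 = {0, 6}  B2 = {4, 6}  B3 = {0, 5}  B4 = {0, 2}  B5 = {1, 2}  B6 = {0, 7}  B7 = {2, 3}
Tree: B1–B2, B1–B3, B3–B4, B4–B5, B3–B6, B4–B7

The largest bag has 2 vertices, giving width 1; this decomposition certifies tw(G) ≤ 1. Since G has at least one edge (e.g. 0–6), it is not an edgeless graph, so tw(G) ≥ 1. Hence tw(G) = 1 exactly.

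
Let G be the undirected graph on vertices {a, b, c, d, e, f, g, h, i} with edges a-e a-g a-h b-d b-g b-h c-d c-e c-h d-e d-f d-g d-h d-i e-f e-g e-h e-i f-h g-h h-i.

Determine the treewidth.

A width-3 tree decomposition is:
Bags: B1 = {d, e, g, h}  B2 = {b, d, g, h}  B3 = {d, e, h, i}  B4 = {c, d, e, h}  B5 = {d, e, f, h}  B6 = {a, e, g, h}
Tree: B1–B2, B1–B3, B3–B4, B4–B5, B1–B6
The largest bag has 4 vertices, giving width 3; this decomposition certifies tw(G) ≤ 3. On the other hand G contains the 4-clique {d, e, g, h}. A clique must lie in a single bag of any decomposition, so no decomposition can have width below 3. Hence tw(G) = 3 exactly.

3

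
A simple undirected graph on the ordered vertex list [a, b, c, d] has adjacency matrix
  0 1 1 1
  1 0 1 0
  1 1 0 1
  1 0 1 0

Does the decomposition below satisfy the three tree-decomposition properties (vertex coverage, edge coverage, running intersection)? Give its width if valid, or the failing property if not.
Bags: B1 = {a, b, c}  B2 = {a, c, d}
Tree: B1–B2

Yes; width 2.

Vertex coverage: the bags together contain {a, b, c, d}, the full vertex set. Edge coverage: each edge of G has both endpoints in at least one bag. Running intersection: for every vertex, the bags containing it form a connected subtree. All three properties hold, so this is a valid tree decomposition of width max|bag| − 1 = 2, and hence tw(G) ≤ 2.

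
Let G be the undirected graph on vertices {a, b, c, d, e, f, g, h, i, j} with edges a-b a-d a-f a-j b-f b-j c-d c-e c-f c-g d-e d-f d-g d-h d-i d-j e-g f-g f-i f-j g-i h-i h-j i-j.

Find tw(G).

A width-3 tree decomposition is:
Bags: B1 = {d, f, i, j}  B2 = {d, h, i, j}  B3 = {a, d, f, j}  B4 = {d, f, g, i}  B5 = {c, d, f, g}  B6 = {a, b, f, j}  B7 = {c, d, e, g}
Tree: B1–B2, B1–B3, B1–B4, B4–B5, B3–B6, B5–B7
The largest bag has 4 vertices, giving width 3; this decomposition certifies tw(G) ≤ 3. For the lower bound, the 4 vertices {c, d, e, g} are pairwise adjacent, and any tree decomposition puts a clique entirely inside one bag — forcing width ≥ 3. Therefore the treewidth is 3.

3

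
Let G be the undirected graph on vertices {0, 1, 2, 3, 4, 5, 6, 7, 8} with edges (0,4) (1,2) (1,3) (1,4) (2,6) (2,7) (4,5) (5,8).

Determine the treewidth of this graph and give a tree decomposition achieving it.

Treewidth 1.
One optimal decomposition is:
Bags: B1 = {1, 3}  B2 = {1, 2}  B3 = {2, 6}  B4 = {1, 4}  B5 = {4, 5}  B6 = {0, 4}  B7 = {5, 8}  B8 = {2, 7}
Tree: B1–B2, B2–B3, B1–B4, B4–B5, B5–B6, B5–B7, B2–B8

The largest bag has 2 vertices, giving width 1; this decomposition certifies tw(G) ≤ 1. Since G has at least one edge (e.g. 3–1), it is not an edgeless graph, so tw(G) ≥ 1. Combining the bounds, tw(G) = 1.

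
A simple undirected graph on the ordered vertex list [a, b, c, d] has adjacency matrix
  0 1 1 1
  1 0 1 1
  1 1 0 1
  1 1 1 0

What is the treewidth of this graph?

A width-3 tree decomposition is:
Bags: B1 = {a, b, c, d}
Tree: (single bag)
With just one bag of size 4, the width is 4 − 1 = 3, so tw(G) ≤ 3. For the lower bound, the 4 vertices {a, b, c, d} are pairwise adjacent, and any tree decomposition puts a clique entirely inside one bag — forcing width ≥ 3. The upper and lower bounds meet at 3, so that is the treewidth.

3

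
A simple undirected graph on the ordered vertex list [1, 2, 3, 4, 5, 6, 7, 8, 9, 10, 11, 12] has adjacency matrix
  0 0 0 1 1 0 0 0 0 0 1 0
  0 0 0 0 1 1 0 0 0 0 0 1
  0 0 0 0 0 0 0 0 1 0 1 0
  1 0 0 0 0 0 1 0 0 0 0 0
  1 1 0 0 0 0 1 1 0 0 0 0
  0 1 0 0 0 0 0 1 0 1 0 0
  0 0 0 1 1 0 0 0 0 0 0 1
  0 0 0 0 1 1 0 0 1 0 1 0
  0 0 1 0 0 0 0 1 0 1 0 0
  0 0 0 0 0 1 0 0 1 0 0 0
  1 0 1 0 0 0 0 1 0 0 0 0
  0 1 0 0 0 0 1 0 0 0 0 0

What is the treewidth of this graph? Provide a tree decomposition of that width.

Treewidth 3.
One optimal decomposition is:
Bags: B1 = {1, 4, 7, 12}  B2 = {1, 5, 7, 12}  B3 = {1, 2, 5, 12}  B4 = {1, 2, 5, 11}  B5 = {2, 5, 8, 11}  B6 = {2, 6, 8, 11}  B7 = {3, 6, 8, 11}  B8 = {3, 6, 8, 9}  B9 = {3, 6, 9, 10}
Tree: B1–B2, B2–B3, B3–B4, B4–B5, B5–B6, B6–B7, B7–B8, B8–B9

The largest bag has 4 vertices, giving width 3; this decomposition certifies tw(G) ≤ 3. For the lower bound: the 4 vertex sets {4,7,12}, {1}, {5}, {2,6,8,11} are disjoint, each induces a connected subgraph, and every pair is joined by at least one edge of G. Contracting each set to a single vertex therefore yields K_{4} as a minor, and since treewidth is minor-monotone, tw(G) ≥ tw(K_{4}) = 3. Therefore the treewidth is 3.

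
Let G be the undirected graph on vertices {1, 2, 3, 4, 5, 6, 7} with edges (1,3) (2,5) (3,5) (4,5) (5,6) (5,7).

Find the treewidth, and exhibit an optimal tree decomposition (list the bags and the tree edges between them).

Every bag has size at most 2, so the width is 2 − 1 = 1 and tw(G) ≤ 1. Since G has at least one edge (e.g. 3–5), it is not an edgeless graph, so tw(G) ≥ 1. Hence tw(G) = 1 exactly.

Treewidth 1.
Bags: B1 = {3, 5}  B2 = {4, 5}  B3 = {2, 5}  B4 = {5, 7}  B5 = {1, 3}  B6 = {5, 6}
Tree: B1–B2, B1–B3, B3–B4, B1–B5, B3–B6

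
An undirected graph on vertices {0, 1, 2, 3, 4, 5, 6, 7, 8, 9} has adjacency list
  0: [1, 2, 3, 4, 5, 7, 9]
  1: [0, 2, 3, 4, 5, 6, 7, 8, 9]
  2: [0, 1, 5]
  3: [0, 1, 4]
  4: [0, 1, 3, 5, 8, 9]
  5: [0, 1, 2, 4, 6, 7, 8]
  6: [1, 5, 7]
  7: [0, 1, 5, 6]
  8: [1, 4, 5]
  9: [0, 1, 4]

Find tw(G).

3

A width-3 tree decomposition is:
Bags: B1 = {0, 1, 4, 5}  B2 = {0, 1, 3, 4}  B3 = {0, 1, 5, 7}  B4 = {1, 4, 5, 8}  B5 = {0, 1, 4, 9}  B6 = {0, 1, 2, 5}  B7 = {1, 5, 6, 7}
Tree: B1–B2, B1–B3, B1–B4, B1–B5, B1–B6, B3–B7
Each bag holds 4 vertices, so the decomposition has width 3, which upper-bounds the treewidth. On the other hand G contains the 4-clique {0, 1, 2, 5}. A clique must lie in a single bag of any decomposition, so no decomposition can have width below 3. The upper and lower bounds meet at 3, so that is the treewidth.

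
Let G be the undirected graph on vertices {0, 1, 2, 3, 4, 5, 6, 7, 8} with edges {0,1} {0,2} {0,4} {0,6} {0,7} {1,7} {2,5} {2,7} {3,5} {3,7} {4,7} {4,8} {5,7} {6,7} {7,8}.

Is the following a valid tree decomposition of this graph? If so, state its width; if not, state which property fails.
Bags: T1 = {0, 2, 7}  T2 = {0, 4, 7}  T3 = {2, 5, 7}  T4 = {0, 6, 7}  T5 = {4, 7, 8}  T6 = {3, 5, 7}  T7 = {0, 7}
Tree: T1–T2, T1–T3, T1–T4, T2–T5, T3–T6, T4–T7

No — vertex 1 appears in no bag.

A tree decomposition must satisfy three properties: every vertex lies in some bag; for every edge, both endpoints lie together in some bag; and for every vertex, the bags containing it form a connected subtree. Here vertex 1 appears in no bag, so the decomposition is invalid.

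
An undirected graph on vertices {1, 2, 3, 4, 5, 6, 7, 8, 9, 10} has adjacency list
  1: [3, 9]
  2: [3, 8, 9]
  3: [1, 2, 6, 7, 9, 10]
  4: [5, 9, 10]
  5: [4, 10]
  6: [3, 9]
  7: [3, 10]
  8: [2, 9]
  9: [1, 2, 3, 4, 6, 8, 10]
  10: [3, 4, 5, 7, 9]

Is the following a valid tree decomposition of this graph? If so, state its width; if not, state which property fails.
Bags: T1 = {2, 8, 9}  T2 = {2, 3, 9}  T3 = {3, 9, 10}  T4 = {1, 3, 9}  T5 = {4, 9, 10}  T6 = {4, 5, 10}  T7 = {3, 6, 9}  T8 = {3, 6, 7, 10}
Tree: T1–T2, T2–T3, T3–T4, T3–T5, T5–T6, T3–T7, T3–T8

A tree decomposition must satisfy three properties: every vertex lies in some bag; for every edge, both endpoints lie together in some bag; and for every vertex, the bags containing it form a connected subtree. Here bags containing vertex 6 are not connected in the tree, so the decomposition is invalid.

No — bags containing vertex 6 are not connected in the tree.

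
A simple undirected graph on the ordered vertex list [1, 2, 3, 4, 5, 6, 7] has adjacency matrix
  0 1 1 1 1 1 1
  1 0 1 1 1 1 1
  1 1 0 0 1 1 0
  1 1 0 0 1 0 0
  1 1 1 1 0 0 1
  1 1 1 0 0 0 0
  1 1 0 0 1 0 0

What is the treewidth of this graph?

3

A width-3 tree decomposition is:
Bags: B1 = {1, 2, 3, 5}  B2 = {1, 2, 3, 6}  B3 = {1, 2, 5, 7}  B4 = {1, 2, 4, 5}
Tree: B1–B2, B1–B3, B3–B4
The largest bag has 4 vertices, giving width 3; this decomposition certifies tw(G) ≤ 3. Conversely, {1, 2, 3, 5} is a clique of size 4, and the vertices of any clique must share a bag in every tree decomposition; so some bag has ≥ 4 vertices and tw(G) ≥ 3. Hence tw(G) = 3 exactly.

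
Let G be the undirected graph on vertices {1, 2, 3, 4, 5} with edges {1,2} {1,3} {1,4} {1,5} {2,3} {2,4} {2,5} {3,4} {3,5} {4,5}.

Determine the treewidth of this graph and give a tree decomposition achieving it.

Treewidth 4.
One such decomposition:
Bags: B1 = {1, 2, 3, 4, 5}
Tree: (single bag)

With just one bag of size 5, the width is 5 − 1 = 4, so tw(G) ≤ 4. Conversely, {1, 2, 3, 4, 5} is a clique of size 5, and the vertices of any clique must share a bag in every tree decomposition; so some bag has ≥ 5 vertices and tw(G) ≥ 4. Hence tw(G) = 4 exactly.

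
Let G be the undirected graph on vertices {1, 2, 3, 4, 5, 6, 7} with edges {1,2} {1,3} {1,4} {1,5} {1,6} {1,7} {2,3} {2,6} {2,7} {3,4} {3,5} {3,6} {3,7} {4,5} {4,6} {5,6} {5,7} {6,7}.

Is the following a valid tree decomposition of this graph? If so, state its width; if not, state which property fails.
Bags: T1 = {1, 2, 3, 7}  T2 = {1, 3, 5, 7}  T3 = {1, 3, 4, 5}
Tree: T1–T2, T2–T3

A tree decomposition must satisfy three properties: every vertex lies in some bag; for every edge, both endpoints lie together in some bag; and for every vertex, the bags containing it form a connected subtree. Here vertex 6 appears in no bag, so the decomposition is invalid.

No — vertex 6 appears in no bag.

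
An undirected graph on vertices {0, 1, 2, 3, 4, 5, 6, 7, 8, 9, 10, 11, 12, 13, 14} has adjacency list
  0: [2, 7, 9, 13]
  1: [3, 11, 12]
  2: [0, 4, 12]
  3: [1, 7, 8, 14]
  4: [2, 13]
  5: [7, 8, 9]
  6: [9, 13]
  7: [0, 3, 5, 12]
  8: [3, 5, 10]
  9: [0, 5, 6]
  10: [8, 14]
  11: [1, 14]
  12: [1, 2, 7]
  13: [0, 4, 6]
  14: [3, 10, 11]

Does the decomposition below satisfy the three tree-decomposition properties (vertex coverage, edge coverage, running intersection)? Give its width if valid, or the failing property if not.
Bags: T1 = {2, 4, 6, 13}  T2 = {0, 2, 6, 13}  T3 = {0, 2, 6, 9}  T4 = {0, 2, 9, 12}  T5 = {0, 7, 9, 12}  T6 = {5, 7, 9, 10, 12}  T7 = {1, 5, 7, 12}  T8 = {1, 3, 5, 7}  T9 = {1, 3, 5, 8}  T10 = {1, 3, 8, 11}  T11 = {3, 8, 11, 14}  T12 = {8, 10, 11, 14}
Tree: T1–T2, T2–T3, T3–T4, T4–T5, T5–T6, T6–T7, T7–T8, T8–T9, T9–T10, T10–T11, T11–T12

A tree decomposition must satisfy three properties: every vertex lies in some bag; for every edge, both endpoints lie together in some bag; and for every vertex, the bags containing it form a connected subtree. Here bags containing vertex 10 are not connected in the tree, so the decomposition is invalid.

No — bags containing vertex 10 are not connected in the tree.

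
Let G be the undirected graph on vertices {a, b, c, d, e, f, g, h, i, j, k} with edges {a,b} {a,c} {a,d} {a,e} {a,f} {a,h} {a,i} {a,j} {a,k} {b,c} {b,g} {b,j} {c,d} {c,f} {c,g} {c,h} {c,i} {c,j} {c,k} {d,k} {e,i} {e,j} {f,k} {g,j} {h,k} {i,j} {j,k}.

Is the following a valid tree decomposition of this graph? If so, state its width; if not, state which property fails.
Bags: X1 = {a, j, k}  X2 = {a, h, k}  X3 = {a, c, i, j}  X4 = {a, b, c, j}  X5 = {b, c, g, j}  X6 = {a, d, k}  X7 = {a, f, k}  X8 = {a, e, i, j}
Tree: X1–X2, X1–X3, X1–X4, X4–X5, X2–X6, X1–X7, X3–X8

A tree decomposition must satisfy three properties: every vertex lies in some bag; for every edge, both endpoints lie together in some bag; and for every vertex, the bags containing it form a connected subtree. Here edge (c,k) lies in no bag, so the decomposition is invalid.

No — edge (c,k) lies in no bag.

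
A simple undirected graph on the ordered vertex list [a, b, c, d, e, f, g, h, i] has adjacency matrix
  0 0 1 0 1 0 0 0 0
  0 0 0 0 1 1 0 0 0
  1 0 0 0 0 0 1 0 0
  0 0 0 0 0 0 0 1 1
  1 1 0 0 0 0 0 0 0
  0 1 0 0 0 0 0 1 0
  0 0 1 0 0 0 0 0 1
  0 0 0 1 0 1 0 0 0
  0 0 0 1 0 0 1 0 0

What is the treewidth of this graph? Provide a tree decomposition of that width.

Treewidth 2.
One optimal decomposition is:
Bags: B1 = {c, g, i}  B2 = {a, c, i}  B3 = {a, e, i}  B4 = {b, e, i}  B5 = {b, f, i}  B6 = {f, h, i}  B7 = {d, h, i}
Tree: B1–B2, B2–B3, B3–B4, B4–B5, B5–B6, B6–B7

The largest bag has 3 vertices, giving width 2; this decomposition certifies tw(G) ≤ 2. For the lower bound, G contains the cycle i–g–c–a–e–b–f–h–d–i, so G is not a forest; only forests have treewidth ≤ 1, hence tw(G) ≥ 2. Hence tw(G) = 2 exactly.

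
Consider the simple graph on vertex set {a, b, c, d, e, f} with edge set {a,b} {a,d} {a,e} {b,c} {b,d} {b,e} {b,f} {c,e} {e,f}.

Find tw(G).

A width-2 tree decomposition is:
Bags: B1 = {a, b, d}  B2 = {a, b, e}  B3 = {b, c, e}  B4 = {b, e, f}
Tree: B1–B2, B2–B3, B2–B4
Each bag holds 3 vertices, so the decomposition has width 2, which upper-bounds the treewidth. Conversely, {a, b, d} is a clique of size 3, and the vertices of any clique must share a bag in every tree decomposition; so some bag has ≥ 3 vertices and tw(G) ≥ 2. Combining the bounds, tw(G) = 2.

2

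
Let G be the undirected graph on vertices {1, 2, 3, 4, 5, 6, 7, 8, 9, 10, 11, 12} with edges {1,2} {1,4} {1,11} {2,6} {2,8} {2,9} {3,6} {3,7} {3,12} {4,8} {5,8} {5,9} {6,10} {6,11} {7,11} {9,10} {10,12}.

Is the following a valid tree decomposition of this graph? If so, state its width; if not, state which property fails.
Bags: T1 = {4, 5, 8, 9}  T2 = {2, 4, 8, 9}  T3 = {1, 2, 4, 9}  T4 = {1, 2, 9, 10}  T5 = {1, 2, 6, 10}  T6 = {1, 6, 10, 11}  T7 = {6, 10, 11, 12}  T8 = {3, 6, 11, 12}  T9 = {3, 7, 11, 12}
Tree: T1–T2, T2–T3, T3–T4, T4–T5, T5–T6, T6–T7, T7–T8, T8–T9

Every vertex of G appears in some bag (union = {1, 2, 3, 4, 5, 6, 7, 8, 9, 10, 11, 12}); every edge is covered by a bag; and for each vertex v the set of bags containing v is connected in the bag tree. The decomposition is therefore valid. The largest bag has 4 vertices, so the width is 3.

Yes; width 3.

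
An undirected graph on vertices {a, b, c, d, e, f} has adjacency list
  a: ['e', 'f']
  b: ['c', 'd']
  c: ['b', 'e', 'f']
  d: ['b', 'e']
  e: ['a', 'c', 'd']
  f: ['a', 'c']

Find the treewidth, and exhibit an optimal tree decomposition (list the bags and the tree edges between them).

Treewidth 2.
One such decomposition:
Bags: B1 = {b, c, d}  B2 = {c, d, e}  B3 = {c, e, f}  B4 = {a, e, f}
Tree: B1–B2, B2–B3, B3–B4

The largest bag has 3 vertices, giving width 2; this decomposition certifies tw(G) ≤ 2. For the lower bound, G contains the cycle b–d–e–c–b, so G is not a forest; only forests have treewidth ≤ 1, hence tw(G) ≥ 2. Combining the bounds, tw(G) = 2.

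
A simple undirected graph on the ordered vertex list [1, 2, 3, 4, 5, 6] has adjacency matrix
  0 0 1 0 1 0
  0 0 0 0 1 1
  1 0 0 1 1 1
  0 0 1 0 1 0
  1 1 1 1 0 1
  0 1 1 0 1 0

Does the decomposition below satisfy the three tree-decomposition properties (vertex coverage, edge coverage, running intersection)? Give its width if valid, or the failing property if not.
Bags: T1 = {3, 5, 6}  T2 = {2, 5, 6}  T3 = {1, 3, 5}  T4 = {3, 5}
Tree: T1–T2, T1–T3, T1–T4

No — vertex 4 appears in no bag.

A tree decomposition must satisfy three properties: every vertex lies in some bag; for every edge, both endpoints lie together in some bag; and for every vertex, the bags containing it form a connected subtree. Here vertex 4 appears in no bag, so the decomposition is invalid.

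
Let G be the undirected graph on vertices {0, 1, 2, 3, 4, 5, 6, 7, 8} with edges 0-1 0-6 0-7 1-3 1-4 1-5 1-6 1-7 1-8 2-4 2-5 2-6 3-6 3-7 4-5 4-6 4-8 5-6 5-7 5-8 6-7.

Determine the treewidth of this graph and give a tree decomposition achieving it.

Each bag holds 4 vertices, so the decomposition has width 3, which upper-bounds the treewidth. For the lower bound, the 4 vertices {1, 4, 5, 8} are pairwise adjacent, and any tree decomposition puts a clique entirely inside one bag — forcing width ≥ 3. Therefore the treewidth is 3.

Treewidth 3.
One such decomposition:
Bags: B1 = {1, 4, 5, 6}  B2 = {2, 4, 5, 6}  B3 = {1, 4, 5, 8}  B4 = {1, 5, 6, 7}  B5 = {1, 3, 6, 7}  B6 = {0, 1, 6, 7}
Tree: B1–B2, B1–B3, B1–B4, B4–B5, B4–B6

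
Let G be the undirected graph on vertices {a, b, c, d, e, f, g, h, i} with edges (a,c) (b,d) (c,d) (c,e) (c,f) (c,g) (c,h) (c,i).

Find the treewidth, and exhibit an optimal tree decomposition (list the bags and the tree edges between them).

The largest bag has 2 vertices, giving width 1; this decomposition certifies tw(G) ≤ 1. Any graph with an edge has treewidth ≥ 1, and G has the edge a–c. The upper and lower bounds meet at 1, so that is the treewidth.

Treewidth 1.
One optimal decomposition is:
Bags: B1 = {a, c}  B2 = {c, e}  B3 = {c, d}  B4 = {c, i}  B5 = {c, g}  B6 = {c, f}  B7 = {c, h}  B8 = {b, d}
Tree: B1–B2, B1–B3, B3–B4, B3–B5, B4–B6, B5–B7, B3–B8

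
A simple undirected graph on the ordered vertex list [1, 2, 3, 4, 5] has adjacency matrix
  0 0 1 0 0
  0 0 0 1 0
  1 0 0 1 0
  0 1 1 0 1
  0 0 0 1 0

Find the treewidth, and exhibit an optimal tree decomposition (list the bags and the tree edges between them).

Treewidth 1.
Bags: B1 = {3, 4}  B2 = {2, 4}  B3 = {4, 5}  B4 = {1, 3}
Tree: B1–B2, B2–B3, B1–B4

Every bag has size at most 2, so the width is 2 − 1 = 1 and tw(G) ≤ 1. Since G has at least one edge (e.g. 4–3), it is not an edgeless graph, so tw(G) ≥ 1. Therefore the treewidth is 1.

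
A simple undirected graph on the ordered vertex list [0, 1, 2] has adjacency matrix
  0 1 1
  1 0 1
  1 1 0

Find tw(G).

A width-2 tree decomposition is:
Bags: B1 = {0, 1, 2}
Tree: (single bag)
With just one bag of size 3, the width is 3 − 1 = 2, so tw(G) ≤ 2. Conversely, {0, 1, 2} is a clique of size 3, and the vertices of any clique must share a bag in every tree decomposition; so some bag has ≥ 3 vertices and tw(G) ≥ 2. The upper and lower bounds meet at 2, so that is the treewidth.

2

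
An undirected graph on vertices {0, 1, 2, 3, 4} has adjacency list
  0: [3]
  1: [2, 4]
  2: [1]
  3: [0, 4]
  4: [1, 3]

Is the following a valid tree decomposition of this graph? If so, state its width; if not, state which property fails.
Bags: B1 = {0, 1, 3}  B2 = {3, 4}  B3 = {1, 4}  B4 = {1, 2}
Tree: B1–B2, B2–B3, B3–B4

No — bags containing vertex 1 are not connected in the tree.

A tree decomposition must satisfy three properties: every vertex lies in some bag; for every edge, both endpoints lie together in some bag; and for every vertex, the bags containing it form a connected subtree. Here bags containing vertex 1 are not connected in the tree, so the decomposition is invalid.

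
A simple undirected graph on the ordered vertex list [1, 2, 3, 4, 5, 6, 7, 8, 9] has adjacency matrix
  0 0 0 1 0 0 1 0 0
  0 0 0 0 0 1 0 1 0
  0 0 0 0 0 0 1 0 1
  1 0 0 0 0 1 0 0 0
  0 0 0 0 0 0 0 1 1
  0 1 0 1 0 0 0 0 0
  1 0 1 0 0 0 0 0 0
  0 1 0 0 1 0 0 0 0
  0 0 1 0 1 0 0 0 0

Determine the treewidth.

A width-2 tree decomposition is:
Bags: B1 = {2, 4, 6}  B2 = {2, 4, 8}  B3 = {4, 5, 8}  B4 = {4, 5, 9}  B5 = {3, 4, 9}  B6 = {3, 4, 7}  B7 = {1, 4, 7}
Tree: B1–B2, B2–B3, B3–B4, B4–B5, B5–B6, B6–B7
Every bag has size at most 3, so the width is 3 − 1 = 2 and tw(G) ≤ 2. For the lower bound, G contains the cycle 4–6–2–8–5–9–3–7–1–4, so G is not a forest; only forests have treewidth ≤ 1, hence tw(G) ≥ 2. Therefore the treewidth is 2.

2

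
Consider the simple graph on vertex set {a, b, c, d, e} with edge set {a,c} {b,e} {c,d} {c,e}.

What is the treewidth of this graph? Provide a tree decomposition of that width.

Each bag holds 2 vertices, so the decomposition has width 1, which upper-bounds the treewidth. Any graph with an edge has treewidth ≥ 1, and G has the edge e–c. The upper and lower bounds meet at 1, so that is the treewidth.

Treewidth 1.
Bags: B1 = {c, e}  B2 = {c, d}  B3 = {b, e}  B4 = {a, c}
Tree: B1–B2, B1–B3, B1–B4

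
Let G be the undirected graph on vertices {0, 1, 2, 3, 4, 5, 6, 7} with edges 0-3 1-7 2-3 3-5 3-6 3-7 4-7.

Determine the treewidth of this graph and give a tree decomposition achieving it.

Each bag holds 2 vertices, so the decomposition has width 1, which upper-bounds the treewidth. G has an edge, so its treewidth is at least 1. Hence tw(G) = 1 exactly.

Treewidth 1.
One optimal decomposition is:
Bags: B1 = {3, 7}  B2 = {0, 3}  B3 = {3, 6}  B4 = {1, 7}  B5 = {3, 5}  B6 = {4, 7}  B7 = {2, 3}
Tree: B1–B2, B1–B3, B1–B4, B1–B5, B1–B6, B2–B7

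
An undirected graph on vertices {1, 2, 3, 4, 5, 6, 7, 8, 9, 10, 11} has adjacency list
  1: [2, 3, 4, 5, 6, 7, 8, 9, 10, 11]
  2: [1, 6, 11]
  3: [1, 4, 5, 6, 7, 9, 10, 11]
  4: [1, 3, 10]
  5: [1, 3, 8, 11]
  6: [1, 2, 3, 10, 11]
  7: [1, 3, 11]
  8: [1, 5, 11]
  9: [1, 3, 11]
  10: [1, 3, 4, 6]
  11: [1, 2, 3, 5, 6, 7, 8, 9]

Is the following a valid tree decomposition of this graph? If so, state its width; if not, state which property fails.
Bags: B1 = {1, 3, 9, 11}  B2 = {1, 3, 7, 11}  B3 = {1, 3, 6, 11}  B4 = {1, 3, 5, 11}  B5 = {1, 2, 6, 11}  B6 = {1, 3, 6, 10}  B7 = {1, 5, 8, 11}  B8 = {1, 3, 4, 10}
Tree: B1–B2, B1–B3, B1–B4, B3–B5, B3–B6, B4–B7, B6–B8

Yes; width 3.

Checking the three conditions: (i) the bags cover all of {1, 2, 3, 4, 5, 6, 7, 8, 9, 10, 11}; (ii) for each edge, some bag contains both endpoints; (iii) the bags containing any fixed vertex form a subtree. All hold, so the decomposition is valid with width 4 − 1 = 3.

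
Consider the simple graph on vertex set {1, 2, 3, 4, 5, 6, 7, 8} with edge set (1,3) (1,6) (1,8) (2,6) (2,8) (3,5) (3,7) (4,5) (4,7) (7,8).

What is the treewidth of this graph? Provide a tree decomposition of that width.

The largest bag has 3 vertices, giving width 2; this decomposition certifies tw(G) ≤ 2. The edges 4–5–3–7–4 form a cycle, so G is not a tree and its treewidth is at least 2. Combining the bounds, tw(G) = 2.

Treewidth 2.
One optimal decomposition is:
Bags: B1 = {4, 5, 7}  B2 = {3, 5, 7}  B3 = {3, 7, 8}  B4 = {1, 3, 8}  B5 = {1, 2, 8}  B6 = {1, 2, 6}
Tree: B1–B2, B2–B3, B3–B4, B4–B5, B5–B6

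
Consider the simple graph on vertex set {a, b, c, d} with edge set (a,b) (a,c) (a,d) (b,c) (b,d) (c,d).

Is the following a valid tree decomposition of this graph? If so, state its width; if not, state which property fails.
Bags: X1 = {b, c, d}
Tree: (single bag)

A tree decomposition must satisfy three properties: every vertex lies in some bag; for every edge, both endpoints lie together in some bag; and for every vertex, the bags containing it form a connected subtree. Here vertex a appears in no bag, so the decomposition is invalid.

No — vertex a appears in no bag.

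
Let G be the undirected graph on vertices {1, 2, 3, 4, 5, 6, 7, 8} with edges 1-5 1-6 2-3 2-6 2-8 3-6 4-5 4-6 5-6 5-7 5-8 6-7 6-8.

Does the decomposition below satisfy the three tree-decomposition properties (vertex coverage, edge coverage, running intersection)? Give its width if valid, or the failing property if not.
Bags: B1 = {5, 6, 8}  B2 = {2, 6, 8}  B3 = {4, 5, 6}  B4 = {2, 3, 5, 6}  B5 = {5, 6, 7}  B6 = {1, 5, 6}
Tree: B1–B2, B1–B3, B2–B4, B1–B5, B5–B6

No — bags containing vertex 5 are not connected in the tree.

A tree decomposition must satisfy three properties: every vertex lies in some bag; for every edge, both endpoints lie together in some bag; and for every vertex, the bags containing it form a connected subtree. Here bags containing vertex 5 are not connected in the tree, so the decomposition is invalid.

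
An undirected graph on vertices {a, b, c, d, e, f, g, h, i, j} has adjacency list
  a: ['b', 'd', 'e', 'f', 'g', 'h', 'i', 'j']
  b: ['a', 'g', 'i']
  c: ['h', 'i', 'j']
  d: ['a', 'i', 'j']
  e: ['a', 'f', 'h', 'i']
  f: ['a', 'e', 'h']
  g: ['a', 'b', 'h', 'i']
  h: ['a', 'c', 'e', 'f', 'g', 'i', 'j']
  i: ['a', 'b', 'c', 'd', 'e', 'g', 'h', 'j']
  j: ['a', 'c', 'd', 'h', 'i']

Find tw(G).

3

A width-3 tree decomposition is:
Bags: B1 = {a, h, i, j}  B2 = {a, e, h, i}  B3 = {a, g, h, i}  B4 = {c, h, i, j}  B5 = {a, e, f, h}  B6 = {a, b, g, i}  B7 = {a, d, i, j}
Tree: B1–B2, B2–B3, B1–B4, B2–B5, B3–B6, B1–B7
Each bag holds 4 vertices, so the decomposition has width 3, which upper-bounds the treewidth. Conversely, {a, e, f, h} is a clique of size 4, and the vertices of any clique must share a bag in every tree decomposition; so some bag has ≥ 4 vertices and tw(G) ≥ 3. Hence tw(G) = 3 exactly.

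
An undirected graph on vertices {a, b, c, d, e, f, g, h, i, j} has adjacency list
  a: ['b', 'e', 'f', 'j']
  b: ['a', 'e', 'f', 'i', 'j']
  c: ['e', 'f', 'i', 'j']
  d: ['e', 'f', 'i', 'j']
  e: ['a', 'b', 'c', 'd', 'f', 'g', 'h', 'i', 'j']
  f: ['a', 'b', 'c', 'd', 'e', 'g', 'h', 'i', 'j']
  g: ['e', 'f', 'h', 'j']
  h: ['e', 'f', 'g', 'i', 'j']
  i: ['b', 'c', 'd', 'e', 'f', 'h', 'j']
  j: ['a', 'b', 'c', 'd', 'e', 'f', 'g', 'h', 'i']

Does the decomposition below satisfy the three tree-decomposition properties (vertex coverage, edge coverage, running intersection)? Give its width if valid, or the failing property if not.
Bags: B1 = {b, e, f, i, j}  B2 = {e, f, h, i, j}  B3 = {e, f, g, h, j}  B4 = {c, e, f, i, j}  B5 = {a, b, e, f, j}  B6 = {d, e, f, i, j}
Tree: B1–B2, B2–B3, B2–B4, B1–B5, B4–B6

Yes; width 4.

Checking the three conditions: (i) the bags cover all of {a, b, c, d, e, f, g, h, i, j}; (ii) for each edge, some bag contains both endpoints; (iii) the bags containing any fixed vertex form a subtree. All hold, so the decomposition is valid with width 5 − 1 = 4.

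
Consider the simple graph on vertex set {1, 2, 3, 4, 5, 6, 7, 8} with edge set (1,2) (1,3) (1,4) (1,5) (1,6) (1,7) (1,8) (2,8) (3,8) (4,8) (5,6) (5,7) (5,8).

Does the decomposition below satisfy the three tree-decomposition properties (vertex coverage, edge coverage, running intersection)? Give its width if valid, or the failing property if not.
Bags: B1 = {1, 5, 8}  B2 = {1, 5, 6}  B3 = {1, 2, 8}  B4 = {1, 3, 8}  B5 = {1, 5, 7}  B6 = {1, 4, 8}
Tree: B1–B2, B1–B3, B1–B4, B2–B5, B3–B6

Every vertex of G appears in some bag (union = {1, 2, 3, 4, 5, 6, 7, 8}); every edge is covered by a bag; and for each vertex v the set of bags containing v is connected in the bag tree. The decomposition is therefore valid. The largest bag has 3 vertices, so the width is 2.

Yes; width 2.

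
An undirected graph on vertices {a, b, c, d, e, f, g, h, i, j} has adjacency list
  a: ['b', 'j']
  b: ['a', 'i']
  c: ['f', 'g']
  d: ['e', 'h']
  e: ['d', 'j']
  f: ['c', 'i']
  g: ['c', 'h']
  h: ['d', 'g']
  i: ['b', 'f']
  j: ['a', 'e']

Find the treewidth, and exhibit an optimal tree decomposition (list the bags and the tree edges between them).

Treewidth 2.
One optimal decomposition is:
Bags: B1 = {b, f, i}  B2 = {a, b, f}  B3 = {a, f, j}  B4 = {e, f, j}  B5 = {d, e, f}  B6 = {d, f, h}  B7 = {f, g, h}  B8 = {c, f, g}
Tree: B1–B2, B2–B3, B3–B4, B4–B5, B5–B6, B6–B7, B7–B8

Every bag has size at most 3, so the width is 3 − 1 = 2 and tw(G) ≤ 2. Since f–i–b–a–j–e–d–h–g–c–f is a cycle in G, G is not acyclic. Forests are exactly the graphs of treewidth ≤ 1, so tw(G) ≥ 2. Hence tw(G) = 2 exactly.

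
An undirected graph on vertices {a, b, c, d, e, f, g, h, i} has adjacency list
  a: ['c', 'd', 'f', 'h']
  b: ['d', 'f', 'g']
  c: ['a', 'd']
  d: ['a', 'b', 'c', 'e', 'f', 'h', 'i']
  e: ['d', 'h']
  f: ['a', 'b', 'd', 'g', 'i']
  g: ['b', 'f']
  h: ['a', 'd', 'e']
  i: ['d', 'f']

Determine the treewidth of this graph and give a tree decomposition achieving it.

Treewidth 2.
One optimal decomposition is:
Bags: B1 = {b, d, f}  B2 = {d, f, i}  B3 = {b, f, g}  B4 = {a, d, f}  B5 = {a, c, d}  B6 = {a, d, h}  B7 = {d, e, h}
Tree: B1–B2, B1–B3, B1–B4, B4–B5, B5–B6, B6–B7

Every bag has size at most 3, so the width is 3 − 1 = 2 and tw(G) ≤ 2. On the other hand G contains the 3-clique {d, e, h}. A clique must lie in a single bag of any decomposition, so no decomposition can have width below 2. The upper and lower bounds meet at 2, so that is the treewidth.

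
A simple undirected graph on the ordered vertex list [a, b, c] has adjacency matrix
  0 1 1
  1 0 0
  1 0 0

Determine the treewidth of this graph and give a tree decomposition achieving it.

Treewidth 1.
Bags: B1 = {a, b}  B2 = {a, c}
Tree: B1–B2

Every bag has size at most 2, so the width is 2 − 1 = 1 and tw(G) ≤ 1. Any graph with an edge has treewidth ≥ 1, and G has the edge a–b. The upper and lower bounds meet at 1, so that is the treewidth.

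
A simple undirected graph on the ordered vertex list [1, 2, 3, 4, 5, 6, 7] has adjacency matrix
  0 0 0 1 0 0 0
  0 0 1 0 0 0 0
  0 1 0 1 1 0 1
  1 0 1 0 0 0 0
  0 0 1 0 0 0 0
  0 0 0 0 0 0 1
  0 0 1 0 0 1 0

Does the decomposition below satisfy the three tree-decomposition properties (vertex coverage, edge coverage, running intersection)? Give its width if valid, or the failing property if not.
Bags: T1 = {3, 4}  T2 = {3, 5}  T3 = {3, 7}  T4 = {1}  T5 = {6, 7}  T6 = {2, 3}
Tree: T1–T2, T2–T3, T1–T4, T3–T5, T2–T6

A tree decomposition must satisfy three properties: every vertex lies in some bag; for every edge, both endpoints lie together in some bag; and for every vertex, the bags containing it form a connected subtree. Here edge (4,1) lies in no bag, so the decomposition is invalid.

No — edge (4,1) lies in no bag.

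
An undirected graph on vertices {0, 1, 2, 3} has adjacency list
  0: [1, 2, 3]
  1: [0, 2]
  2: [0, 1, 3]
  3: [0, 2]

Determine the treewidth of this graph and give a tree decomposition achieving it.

The largest bag has 3 vertices, giving width 2; this decomposition certifies tw(G) ≤ 2. Conversely, {0, 1, 2} is a clique of size 3, and the vertices of any clique must share a bag in every tree decomposition; so some bag has ≥ 3 vertices and tw(G) ≥ 2. Therefore the treewidth is 2.

Treewidth 2.
Bags: B1 = {0, 2, 3}  B2 = {0, 1, 2}
Tree: B1–B2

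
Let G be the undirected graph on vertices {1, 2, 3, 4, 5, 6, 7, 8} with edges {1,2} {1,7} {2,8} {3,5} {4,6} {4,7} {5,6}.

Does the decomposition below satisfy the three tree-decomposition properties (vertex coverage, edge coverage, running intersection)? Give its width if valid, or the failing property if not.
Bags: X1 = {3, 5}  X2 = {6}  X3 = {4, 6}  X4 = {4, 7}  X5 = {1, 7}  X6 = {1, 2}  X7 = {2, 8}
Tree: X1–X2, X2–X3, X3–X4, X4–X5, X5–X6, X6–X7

A tree decomposition must satisfy three properties: every vertex lies in some bag; for every edge, both endpoints lie together in some bag; and for every vertex, the bags containing it form a connected subtree. Here edge (5,6) lies in no bag, so the decomposition is invalid.

No — edge (5,6) lies in no bag.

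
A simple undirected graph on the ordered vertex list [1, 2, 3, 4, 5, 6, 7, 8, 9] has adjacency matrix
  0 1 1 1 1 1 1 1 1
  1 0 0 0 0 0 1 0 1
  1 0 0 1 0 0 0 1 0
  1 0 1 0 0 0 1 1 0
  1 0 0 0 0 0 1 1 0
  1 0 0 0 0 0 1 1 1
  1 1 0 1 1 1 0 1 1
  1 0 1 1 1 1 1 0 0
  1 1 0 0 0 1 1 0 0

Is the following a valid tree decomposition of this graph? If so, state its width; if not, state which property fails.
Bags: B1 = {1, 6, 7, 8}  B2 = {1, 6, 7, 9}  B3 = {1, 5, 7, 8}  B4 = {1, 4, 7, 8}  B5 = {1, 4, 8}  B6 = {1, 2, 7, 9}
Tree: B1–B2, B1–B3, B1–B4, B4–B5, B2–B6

No — vertex 3 appears in no bag.

A tree decomposition must satisfy three properties: every vertex lies in some bag; for every edge, both endpoints lie together in some bag; and for every vertex, the bags containing it form a connected subtree. Here vertex 3 appears in no bag, so the decomposition is invalid.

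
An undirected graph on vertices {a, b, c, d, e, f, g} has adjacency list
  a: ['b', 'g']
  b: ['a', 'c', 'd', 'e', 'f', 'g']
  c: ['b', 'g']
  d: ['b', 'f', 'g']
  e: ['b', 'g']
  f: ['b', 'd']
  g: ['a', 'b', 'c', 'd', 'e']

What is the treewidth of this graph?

A width-2 tree decomposition is:
Bags: B1 = {a, b, g}  B2 = {b, d, g}  B3 = {b, d, f}  B4 = {b, e, g}  B5 = {b, c, g}
Tree: B1–B2, B2–B3, B1–B4, B2–B5
Every bag has size at most 3, so the width is 3 − 1 = 2 and tw(G) ≤ 2. For the lower bound, the 3 vertices {b, d, g} are pairwise adjacent, and any tree decomposition puts a clique entirely inside one bag — forcing width ≥ 2. The upper and lower bounds meet at 2, so that is the treewidth.

2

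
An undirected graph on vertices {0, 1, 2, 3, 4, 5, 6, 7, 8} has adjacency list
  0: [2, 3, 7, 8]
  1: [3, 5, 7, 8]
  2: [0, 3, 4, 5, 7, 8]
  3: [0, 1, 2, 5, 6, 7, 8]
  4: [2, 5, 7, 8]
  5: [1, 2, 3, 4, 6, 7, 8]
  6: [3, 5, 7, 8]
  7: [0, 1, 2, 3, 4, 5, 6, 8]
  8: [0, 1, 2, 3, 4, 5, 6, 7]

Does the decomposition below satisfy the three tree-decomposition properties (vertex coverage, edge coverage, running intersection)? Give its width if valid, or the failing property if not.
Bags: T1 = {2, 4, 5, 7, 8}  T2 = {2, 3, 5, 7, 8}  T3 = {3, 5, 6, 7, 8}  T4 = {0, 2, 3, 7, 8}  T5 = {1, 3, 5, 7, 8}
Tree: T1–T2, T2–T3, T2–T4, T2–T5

Yes; width 4.

Vertex coverage: the bags together contain {0, 1, 2, 3, 4, 5, 6, 7, 8}, the full vertex set. Edge coverage: each edge of G has both endpoints in at least one bag. Running intersection: for every vertex, the bags containing it form a connected subtree. All three properties hold, so this is a valid tree decomposition of width max|bag| − 1 = 4, and hence tw(G) ≤ 4.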